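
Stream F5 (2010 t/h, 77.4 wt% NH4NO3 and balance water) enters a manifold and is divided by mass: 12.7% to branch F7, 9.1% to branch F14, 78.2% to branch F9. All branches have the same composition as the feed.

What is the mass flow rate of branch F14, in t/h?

182.9 t/h

Branch F14 flow = 0.091×2010 = 182.91 t/h.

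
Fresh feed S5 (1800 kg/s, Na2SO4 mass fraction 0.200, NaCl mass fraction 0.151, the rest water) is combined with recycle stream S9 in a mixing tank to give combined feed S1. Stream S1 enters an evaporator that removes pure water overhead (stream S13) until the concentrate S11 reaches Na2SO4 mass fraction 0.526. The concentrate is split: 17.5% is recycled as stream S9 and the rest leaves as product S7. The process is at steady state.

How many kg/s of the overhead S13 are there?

Overall Na2SO4 balance (none leaves overhead): Na2SO4 in fresh feed = Na2SO4 in product, i.e. 1800×0.200 = (1−0.175)·S11·0.526.
S11 = 360/(0.526×0.825) = 829.59 kg/s.
Recycle S9 = 0.175×829.59 = 145.18 kg/s.
Combined feed S1 = 1800 + 145.18 = 1945.2 kg/s.
Overhead S13 = S1 − S11 = 1945.2 − 829.59 = 1115.6 kg/s.

1116 kg/s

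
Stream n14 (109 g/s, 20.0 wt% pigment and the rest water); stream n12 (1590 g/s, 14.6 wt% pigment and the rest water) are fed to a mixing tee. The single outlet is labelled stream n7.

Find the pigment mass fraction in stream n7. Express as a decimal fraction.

0.149

Total flow out = 109 + 1590 = 1699 g/s.
pigment in = 109×0.200 + 1590×0.146 = 253.94 g/s.
pigment mass fraction in n7 = 253.94/1699 = 0.149.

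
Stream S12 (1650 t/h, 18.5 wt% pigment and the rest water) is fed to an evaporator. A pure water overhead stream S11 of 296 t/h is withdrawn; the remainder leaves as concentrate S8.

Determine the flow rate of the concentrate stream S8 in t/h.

1354 t/h

Concentrate = 1650 − 296 = 1354 t/h.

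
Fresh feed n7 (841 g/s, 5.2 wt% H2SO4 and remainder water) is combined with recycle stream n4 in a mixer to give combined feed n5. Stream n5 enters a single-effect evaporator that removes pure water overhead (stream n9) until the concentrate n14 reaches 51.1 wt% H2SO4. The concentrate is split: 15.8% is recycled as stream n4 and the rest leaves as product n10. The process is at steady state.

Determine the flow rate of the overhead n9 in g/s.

755.4 g/s

Overall H2SO4 balance (none leaves overhead): H2SO4 in fresh feed = H2SO4 in product, i.e. 841×0.052 = (1−0.158)·n14·0.511.
n14 = 43.732/(0.511×0.842) = 101.64 g/s.
Recycle n4 = 0.158×101.64 = 16.059 g/s.
Combined feed n5 = 841 + 16.059 = 857.06 g/s.
Overhead n9 = n5 − n14 = 857.06 − 101.64 = 755.42 g/s.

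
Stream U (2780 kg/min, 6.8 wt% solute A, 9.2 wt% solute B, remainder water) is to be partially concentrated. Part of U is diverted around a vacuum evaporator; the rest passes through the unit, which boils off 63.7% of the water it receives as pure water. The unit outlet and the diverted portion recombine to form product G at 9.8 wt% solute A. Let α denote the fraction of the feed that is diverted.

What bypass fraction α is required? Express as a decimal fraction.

0.428

All 2780×0.068 = 189.04 kg/min of solute A reaches G, so G = 189.04/0.098 = 1929 kg/min and vapour = 851.02 kg/min.
The evaporator receives (1−α)·2780 of feed at 0.840 water and removes 0.637 of that water:
0.637×0.840×(1−α)×2780 = 851.02
(1−α) = 851.02/1487.5 = 0.5721;  α = 0.4279.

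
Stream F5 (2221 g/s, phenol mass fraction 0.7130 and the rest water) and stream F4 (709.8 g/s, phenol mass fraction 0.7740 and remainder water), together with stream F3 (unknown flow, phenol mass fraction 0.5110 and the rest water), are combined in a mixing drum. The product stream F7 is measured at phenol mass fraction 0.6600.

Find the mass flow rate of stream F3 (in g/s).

Let F3 be the unknown flow. Total out = 2930.8 + F3.
phenol balance: 2133 + 0.511·F3 = 0.660·(2930.8 + F3)
(0.511 − 0.660)·F3 = 0.660×2930.8 − 2133 = -198.63
F3 = -198.63 / -0.149 = 1333.1 g/s

1333 g/s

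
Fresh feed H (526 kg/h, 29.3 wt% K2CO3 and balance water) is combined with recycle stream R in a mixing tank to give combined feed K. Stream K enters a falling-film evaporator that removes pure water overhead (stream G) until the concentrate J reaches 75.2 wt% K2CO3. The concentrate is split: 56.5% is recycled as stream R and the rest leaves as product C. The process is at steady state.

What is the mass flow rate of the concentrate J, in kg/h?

Overall K2CO3 balance (none leaves overhead): K2CO3 in fresh feed = K2CO3 in product, i.e. 526×0.293 = (1−0.565)·J·0.752.
J = 154.12/(0.752×0.435) = 471.14 kg/h.

471.1 kg/h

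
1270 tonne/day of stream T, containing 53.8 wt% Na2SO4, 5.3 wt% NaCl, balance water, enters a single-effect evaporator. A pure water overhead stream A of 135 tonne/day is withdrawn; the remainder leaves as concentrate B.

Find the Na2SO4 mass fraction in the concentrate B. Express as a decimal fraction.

0.602

Na2SO4 is not removed: 1270×0.538 = 683.26 tonne/day of Na2SO4 enters B.
Concentrate = 1270 − 135 = 1135 tonne/day.
Mass fraction = 683.26/1135 = 0.602.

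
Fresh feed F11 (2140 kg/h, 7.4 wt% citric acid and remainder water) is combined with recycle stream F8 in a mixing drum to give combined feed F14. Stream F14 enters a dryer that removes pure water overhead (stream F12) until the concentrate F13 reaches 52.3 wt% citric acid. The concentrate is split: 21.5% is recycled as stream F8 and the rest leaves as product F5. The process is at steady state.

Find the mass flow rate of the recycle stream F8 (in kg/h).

82.93 kg/h

Overall citric acid balance (none leaves overhead): citric acid in fresh feed = citric acid in product, i.e. 2140×0.074 = (1−0.215)·F13·0.523.
F13 = 158.36/(0.523×0.785) = 385.72 kg/h.
Recycle F8 = 0.215×385.72 = 82.93 kg/h.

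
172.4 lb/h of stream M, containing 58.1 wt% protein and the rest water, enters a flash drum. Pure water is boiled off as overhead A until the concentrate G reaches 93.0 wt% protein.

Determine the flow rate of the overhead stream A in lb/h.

protein is conserved: 172.4×0.581 = 100.16 lb/h all reports to the concentrate.
Concentrate = 100.16/(target fraction) = 107.7 lb/h.
Overhead = 172.4 − 107.7 = 64.696 lb/h.

64.7 lb/h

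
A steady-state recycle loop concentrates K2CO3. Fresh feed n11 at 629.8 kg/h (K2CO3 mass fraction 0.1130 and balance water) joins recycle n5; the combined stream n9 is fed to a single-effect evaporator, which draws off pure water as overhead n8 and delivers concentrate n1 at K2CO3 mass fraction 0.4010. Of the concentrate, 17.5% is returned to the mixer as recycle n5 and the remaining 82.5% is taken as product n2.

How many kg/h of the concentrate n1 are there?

215.1 kg/h

Overall K2CO3 balance (none leaves overhead): K2CO3 in fresh feed = K2CO3 in product, i.e. 629.8×0.113 = (1−0.175)·n1·0.401.
n1 = 71.167/(0.401×0.825) = 215.12 kg/h.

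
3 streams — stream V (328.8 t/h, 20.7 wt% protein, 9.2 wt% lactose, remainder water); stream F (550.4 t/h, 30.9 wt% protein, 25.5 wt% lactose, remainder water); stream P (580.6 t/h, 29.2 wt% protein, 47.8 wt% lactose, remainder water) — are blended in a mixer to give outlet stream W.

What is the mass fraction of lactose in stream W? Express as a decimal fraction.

Total flow out = 328.8 + 550.4 + 580.6 = 1459.8 t/h.
lactose in = 328.8×0.092 + 550.4×0.255 + 580.6×0.478 = 448.13 t/h.
lactose mass fraction in W = 448.13/1459.8 = 0.3070.

0.3070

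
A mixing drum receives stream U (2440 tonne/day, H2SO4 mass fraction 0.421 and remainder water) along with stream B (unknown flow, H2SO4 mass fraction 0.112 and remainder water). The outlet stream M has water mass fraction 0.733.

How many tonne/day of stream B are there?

2424 tonne/day

Let B be the unknown flow. Total out = 2440 + B.
water balance: 1412.8 + 0.888·B = 0.733·(2440 + B)
(0.888 − 0.733)·B = 0.733×2440 − 1412.8 = 375.76
B = 375.76 / 0.155 = 2424.3 tonne/day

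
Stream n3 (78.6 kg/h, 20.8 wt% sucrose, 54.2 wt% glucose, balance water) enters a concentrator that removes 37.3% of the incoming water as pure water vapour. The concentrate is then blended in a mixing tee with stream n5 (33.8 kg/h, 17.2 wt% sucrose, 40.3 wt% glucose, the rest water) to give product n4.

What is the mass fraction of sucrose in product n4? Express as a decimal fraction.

0.2109

Vapour removed = 0.373×0.250×78.6 = 7.3294 kg/h; concentrate = 71.271 kg/h.
sucrose reaching the mixer = 16.349 (from concentrate) + 33.8×0.172 = 22.162 kg/h.
Product flow = 71.271 + 33.8 = 105.07 kg/h; sucrose fraction = 0.2109.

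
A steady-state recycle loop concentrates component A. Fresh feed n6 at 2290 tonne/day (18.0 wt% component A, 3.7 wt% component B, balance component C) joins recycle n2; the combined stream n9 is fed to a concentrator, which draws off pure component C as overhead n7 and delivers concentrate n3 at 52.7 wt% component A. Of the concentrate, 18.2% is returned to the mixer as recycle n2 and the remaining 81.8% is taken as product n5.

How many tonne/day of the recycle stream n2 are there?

174 tonne/day

Overall component A balance (none leaves overhead): component A in fresh feed = component A in product, i.e. 2290×0.180 = (1−0.182)·n3·0.527.
n3 = 412.2/(0.527×0.818) = 956.19 tonne/day.
Recycle n2 = 0.182×956.19 = 174.03 tonne/day.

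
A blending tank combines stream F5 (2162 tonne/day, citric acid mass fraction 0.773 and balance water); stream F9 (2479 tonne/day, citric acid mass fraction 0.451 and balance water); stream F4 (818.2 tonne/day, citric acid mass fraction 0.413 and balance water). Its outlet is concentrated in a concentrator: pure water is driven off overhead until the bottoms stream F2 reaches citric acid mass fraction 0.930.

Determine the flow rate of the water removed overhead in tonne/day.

2097 tonne/day

citric acid entering = 2162×0.773 + 2479×0.451 + 818.2×0.413 = 3127.2 tonne/day.
All citric acid reports to F2, so F2 = 3127.2/0.930 = 3362.6 tonne/day.
Total feed = 5459.2 tonne/day; overhead = 5459.2 − 3362.6 = 2096.6 tonne/day.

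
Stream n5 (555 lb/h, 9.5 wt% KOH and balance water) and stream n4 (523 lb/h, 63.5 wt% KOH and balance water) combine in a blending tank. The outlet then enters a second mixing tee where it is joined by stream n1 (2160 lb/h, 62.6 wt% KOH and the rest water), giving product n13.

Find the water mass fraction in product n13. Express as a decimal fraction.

Overall, product flow = 3238 lb/h.
water in = 555×0.905 + 523×0.365 + 2160×0.374 = 1501 lb/h.
water fraction in n13 = 0.464.

0.464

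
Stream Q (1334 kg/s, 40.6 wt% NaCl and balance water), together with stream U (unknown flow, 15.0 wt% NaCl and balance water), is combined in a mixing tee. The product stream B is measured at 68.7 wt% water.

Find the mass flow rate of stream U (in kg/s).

Let U be the unknown flow. Total out = 1334 + U.
water balance: 792.4 + 0.850·U = 0.687·(1334 + U)
(0.850 − 0.687)·U = 0.687×1334 − 792.4 = 124.06
U = 124.06 / 0.163 = 761.12 kg/s

761.1 kg/s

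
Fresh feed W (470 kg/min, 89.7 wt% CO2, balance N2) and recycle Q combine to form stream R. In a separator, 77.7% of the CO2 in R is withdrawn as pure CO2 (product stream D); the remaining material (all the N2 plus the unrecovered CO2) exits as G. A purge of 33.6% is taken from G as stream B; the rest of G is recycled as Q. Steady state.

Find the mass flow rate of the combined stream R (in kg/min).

N2 enters only via W and leaves only via the purge: 470×0.103 = 0.336×(N2 in G), and the separator passes all N2, so N2 in R = N2 in G = 144.08 kg/min.
CO2 in R: m_A = 470×0.897 + (1−0.336)·(1−0.777)·m_A, so m_A = 421.59/0.8519 = 494.87 kg/min.
R = 494.87 + 144.08 = 638.94 kg/min.

638.9 kg/min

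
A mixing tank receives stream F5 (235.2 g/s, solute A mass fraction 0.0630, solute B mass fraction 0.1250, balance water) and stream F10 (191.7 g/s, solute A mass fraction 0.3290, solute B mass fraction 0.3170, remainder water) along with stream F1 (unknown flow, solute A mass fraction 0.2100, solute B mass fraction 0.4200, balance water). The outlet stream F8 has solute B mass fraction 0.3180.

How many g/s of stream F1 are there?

Let F1 be the unknown flow. Total out = 426.9 + F1.
solute B balance: 90.169 + 0.420·F1 = 0.318·(426.9 + F1)
(0.420 − 0.318)·F1 = 0.318×426.9 − 90.169 = 45.585
F1 = 45.585 / 0.102 = 446.91 g/s

446.9 g/s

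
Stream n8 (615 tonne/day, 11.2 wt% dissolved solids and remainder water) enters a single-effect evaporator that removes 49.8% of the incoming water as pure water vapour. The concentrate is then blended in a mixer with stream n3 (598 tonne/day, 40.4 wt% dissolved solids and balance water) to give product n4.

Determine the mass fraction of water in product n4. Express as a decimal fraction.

0.670

Vapour removed = 0.498×0.888×615 = 271.97 tonne/day; concentrate = 343.03 tonne/day.
water reaching the mixer = 274.15 (from concentrate) + 598×0.596 = 630.56 tonne/day.
Product flow = 343.03 + 598 = 941.03 tonne/day; water fraction = 0.670.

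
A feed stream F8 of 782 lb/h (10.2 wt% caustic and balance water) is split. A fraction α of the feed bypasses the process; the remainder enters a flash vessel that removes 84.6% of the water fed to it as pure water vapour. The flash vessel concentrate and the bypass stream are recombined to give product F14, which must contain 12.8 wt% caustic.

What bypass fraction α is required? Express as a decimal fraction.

All 782×0.102 = 79.764 lb/h of caustic reaches F14, so F14 = 79.764/0.128 = 623.16 lb/h and vapour = 158.84 lb/h.
The evaporator receives (1−α)·782 of feed at 0.898 water and removes 0.846 of that water:
0.846×0.898×(1−α)×782 = 158.84
(1−α) = 158.84/594.09 = 0.2674;  α = 0.7326.

0.733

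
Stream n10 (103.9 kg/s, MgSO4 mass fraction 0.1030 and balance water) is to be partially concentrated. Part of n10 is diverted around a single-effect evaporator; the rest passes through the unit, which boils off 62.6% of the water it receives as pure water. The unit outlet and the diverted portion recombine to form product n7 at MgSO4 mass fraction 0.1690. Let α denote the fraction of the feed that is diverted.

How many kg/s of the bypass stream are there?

31.64 kg/s

All 103.9×0.103 = 10.702 kg/s of MgSO4 reaches n7, so n7 = 10.702/0.169 = 63.324 kg/s and vapour = 40.576 kg/s.
The evaporator receives (1−α)·103.9 of feed at 0.897 water and removes 0.626 of that water:
0.626×0.897×(1−α)×103.9 = 40.576
(1−α) = 40.576/58.342 = 0.6955;  α = 0.3045.
Bypass flow = 0.3045×103.9 = 31.639 kg/s.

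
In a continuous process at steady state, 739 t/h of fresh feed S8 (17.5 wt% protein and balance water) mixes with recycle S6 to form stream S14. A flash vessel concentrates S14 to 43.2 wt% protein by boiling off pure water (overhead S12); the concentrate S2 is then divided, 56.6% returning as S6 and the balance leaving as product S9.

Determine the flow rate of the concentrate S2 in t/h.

Overall protein balance (none leaves overhead): protein in fresh feed = protein in product, i.e. 739×0.175 = (1−0.566)·S2·0.432.
S2 = 129.32/(0.432×0.434) = 689.78 t/h.

689.8 t/h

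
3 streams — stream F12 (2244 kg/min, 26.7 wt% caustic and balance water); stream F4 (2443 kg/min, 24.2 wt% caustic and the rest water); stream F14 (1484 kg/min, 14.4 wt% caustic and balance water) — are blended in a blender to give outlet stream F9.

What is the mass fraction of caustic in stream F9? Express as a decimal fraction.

0.228

Total flow out = 2244 + 2443 + 1484 = 6171 kg/min.
caustic in = 2244×0.267 + 2443×0.242 + 1484×0.144 = 1404 kg/min.
caustic mass fraction in F9 = 1404/6171 = 0.228.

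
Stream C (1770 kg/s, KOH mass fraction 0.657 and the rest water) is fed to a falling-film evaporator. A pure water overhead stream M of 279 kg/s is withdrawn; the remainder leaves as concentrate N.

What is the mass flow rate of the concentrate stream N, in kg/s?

Concentrate = 1770 − 279 = 1491 kg/s.

1491 kg/s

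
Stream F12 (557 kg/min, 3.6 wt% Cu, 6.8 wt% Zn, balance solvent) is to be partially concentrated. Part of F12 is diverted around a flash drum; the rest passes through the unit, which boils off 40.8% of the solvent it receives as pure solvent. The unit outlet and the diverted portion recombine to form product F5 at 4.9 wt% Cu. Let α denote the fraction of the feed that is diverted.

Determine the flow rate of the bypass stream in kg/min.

152.8 kg/min

All 557×0.036 = 20.052 kg/min of Cu reaches F5, so F5 = 20.052/0.049 = 409.22 kg/min and vapour = 147.78 kg/min.
The evaporator receives (1−α)·557 of feed at 0.896 solvent and removes 0.408 of that solvent:
0.408×0.896×(1−α)×557 = 147.78
(1−α) = 147.78/203.62 = 0.7257;  α = 0.2743.
Bypass flow = 0.2743×557 = 152.76 kg/min.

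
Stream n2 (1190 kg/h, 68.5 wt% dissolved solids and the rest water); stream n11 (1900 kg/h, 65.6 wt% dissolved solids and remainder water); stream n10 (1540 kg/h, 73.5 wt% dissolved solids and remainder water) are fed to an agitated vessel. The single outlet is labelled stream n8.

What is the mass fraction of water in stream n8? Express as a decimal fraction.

Total flow out = 1190 + 1900 + 1540 = 4630 kg/h.
water in = 1190×0.315 + 1900×0.344 + 1540×0.265 = 1436.5 kg/h.
water mass fraction in n8 = 1436.5/4630 = 0.310.

0.310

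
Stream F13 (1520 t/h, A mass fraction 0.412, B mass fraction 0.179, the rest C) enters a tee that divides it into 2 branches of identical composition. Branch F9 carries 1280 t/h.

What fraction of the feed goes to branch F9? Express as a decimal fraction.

0.842

Fraction to F9 = 1280/1520 = 0.8421.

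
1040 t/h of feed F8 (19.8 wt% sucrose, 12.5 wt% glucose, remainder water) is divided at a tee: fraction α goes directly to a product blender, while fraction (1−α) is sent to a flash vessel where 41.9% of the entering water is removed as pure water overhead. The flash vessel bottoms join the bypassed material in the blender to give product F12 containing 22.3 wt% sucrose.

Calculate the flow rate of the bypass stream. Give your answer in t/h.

All 1040×0.198 = 205.92 t/h of sucrose reaches F12, so F12 = 205.92/0.223 = 923.41 t/h and vapour = 116.59 t/h.
The evaporator receives (1−α)·1040 of feed at 0.677 water and removes 0.419 of that water:
0.419×0.677×(1−α)×1040 = 116.59
(1−α) = 116.59/295.01 = 0.3952;  α = 0.6048.
Bypass flow = 0.6048×1040 = 628.98 t/h.

629 t/h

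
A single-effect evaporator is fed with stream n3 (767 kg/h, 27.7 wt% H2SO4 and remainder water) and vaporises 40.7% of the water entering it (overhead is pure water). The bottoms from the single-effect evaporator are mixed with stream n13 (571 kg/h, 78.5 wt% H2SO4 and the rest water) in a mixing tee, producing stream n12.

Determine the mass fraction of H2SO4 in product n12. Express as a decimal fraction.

Vapour removed = 0.407×0.723×767 = 225.7 kg/h; concentrate = 541.3 kg/h.
H2SO4 reaching the mixer = 212.46 (from concentrate) + 571×0.785 = 660.69 kg/h.
Product flow = 541.3 + 571 = 1112.3 kg/h; H2SO4 fraction = 0.5940.

0.5940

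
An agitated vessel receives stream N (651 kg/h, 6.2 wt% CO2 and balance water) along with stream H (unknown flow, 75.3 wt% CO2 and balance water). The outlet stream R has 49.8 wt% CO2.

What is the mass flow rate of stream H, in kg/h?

Let H be the unknown flow. Total out = 651 + H.
CO2 balance: 40.362 + 0.753·H = 0.498·(651 + H)
(0.753 − 0.498)·H = 0.498×651 − 40.362 = 283.84
H = 283.84 / 0.255 = 1113.1 kg/h

1113 kg/h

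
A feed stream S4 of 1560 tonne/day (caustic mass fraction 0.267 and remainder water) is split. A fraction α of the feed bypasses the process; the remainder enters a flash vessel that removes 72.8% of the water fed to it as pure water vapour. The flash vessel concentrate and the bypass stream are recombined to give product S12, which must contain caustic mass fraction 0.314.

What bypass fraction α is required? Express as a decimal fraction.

All 1560×0.267 = 416.52 tonne/day of caustic reaches S12, so S12 = 416.52/0.314 = 1326.5 tonne/day and vapour = 233.5 tonne/day.
The evaporator receives (1−α)·1560 of feed at 0.733 water and removes 0.728 of that water:
0.728×0.733×(1−α)×1560 = 233.5
(1−α) = 233.5/832.45 = 0.2805;  α = 0.7195.

0.720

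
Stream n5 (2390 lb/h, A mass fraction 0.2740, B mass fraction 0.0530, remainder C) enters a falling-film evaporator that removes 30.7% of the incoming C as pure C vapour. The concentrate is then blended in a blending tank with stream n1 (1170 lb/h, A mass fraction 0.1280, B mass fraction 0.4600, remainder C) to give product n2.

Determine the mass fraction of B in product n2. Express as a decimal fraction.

0.2168

Vapour removed = 0.307×0.673×2390 = 493.8 lb/h; concentrate = 1896.2 lb/h.
B reaching the mixer = 126.67 (from concentrate) + 1170×0.460 = 664.87 lb/h.
Product flow = 1896.2 + 1170 = 3066.2 lb/h; B fraction = 0.2168.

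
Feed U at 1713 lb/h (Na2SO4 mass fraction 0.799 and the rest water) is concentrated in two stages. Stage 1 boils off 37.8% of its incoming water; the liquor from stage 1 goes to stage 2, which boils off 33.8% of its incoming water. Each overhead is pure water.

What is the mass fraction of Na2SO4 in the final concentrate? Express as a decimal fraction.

water in feed = 1713×0.201 = 344.31 lb/h.
After stage 1: water left = (1−0.378)×344.31 = 214.16; stream total = 1582.8 lb/h.
After stage 2: water left = (1−0.338)×214.16 = 141.78; final concentrate = 1510.5 lb/h.
Na2SO4 fraction = 1368.7/1510.5 = 0.906.

0.906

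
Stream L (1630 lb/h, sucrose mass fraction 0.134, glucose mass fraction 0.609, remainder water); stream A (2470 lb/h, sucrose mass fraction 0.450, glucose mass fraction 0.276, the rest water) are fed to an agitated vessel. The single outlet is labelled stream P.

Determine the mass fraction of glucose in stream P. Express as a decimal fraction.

0.408

Total flow out = 1630 + 2470 = 4100 lb/h.
glucose in = 1630×0.609 + 2470×0.276 = 1674.4 lb/h.
glucose mass fraction in P = 1674.4/4100 = 0.408.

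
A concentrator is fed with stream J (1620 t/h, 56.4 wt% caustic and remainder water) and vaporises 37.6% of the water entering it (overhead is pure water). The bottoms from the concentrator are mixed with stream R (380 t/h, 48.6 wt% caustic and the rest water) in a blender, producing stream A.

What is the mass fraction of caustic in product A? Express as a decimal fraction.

0.633

Vapour removed = 0.376×0.436×1620 = 265.58 t/h; concentrate = 1354.4 t/h.
caustic reaching the mixer = 913.68 (from concentrate) + 380×0.486 = 1098.4 t/h.
Product flow = 1354.4 + 380 = 1734.4 t/h; caustic fraction = 0.633.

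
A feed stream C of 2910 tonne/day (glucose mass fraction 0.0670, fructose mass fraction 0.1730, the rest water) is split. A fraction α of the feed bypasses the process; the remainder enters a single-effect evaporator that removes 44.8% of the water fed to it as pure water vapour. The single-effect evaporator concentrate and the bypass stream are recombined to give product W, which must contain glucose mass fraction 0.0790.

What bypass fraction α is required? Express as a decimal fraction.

All 2910×0.067 = 194.97 tonne/day of glucose reaches W, so W = 194.97/0.079 = 2468 tonne/day and vapour = 442.03 tonne/day.
The evaporator receives (1−α)·2910 of feed at 0.760 water and removes 0.448 of that water:
0.448×0.760×(1−α)×2910 = 442.03
(1−α) = 442.03/990.8 = 0.4461;  α = 0.5539.

0.554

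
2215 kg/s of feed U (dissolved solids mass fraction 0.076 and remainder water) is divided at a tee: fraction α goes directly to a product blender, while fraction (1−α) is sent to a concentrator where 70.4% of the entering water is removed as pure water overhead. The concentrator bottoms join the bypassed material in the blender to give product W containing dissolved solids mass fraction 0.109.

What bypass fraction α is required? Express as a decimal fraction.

0.535

All 2215×0.076 = 168.34 kg/s of dissolved solids reaches W, so W = 168.34/0.109 = 1544.4 kg/s and vapour = 670.6 kg/s.
The evaporator receives (1−α)·2215 of feed at 0.924 water and removes 0.704 of that water:
0.704×0.924×(1−α)×2215 = 670.6
(1−α) = 670.6/1440.8 = 0.4654;  α = 0.5346.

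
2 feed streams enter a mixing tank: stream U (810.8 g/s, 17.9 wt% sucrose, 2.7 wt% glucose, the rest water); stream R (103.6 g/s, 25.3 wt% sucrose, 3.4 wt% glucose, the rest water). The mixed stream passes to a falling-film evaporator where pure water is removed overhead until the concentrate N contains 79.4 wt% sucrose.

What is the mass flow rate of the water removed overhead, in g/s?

sucrose entering = 810.8×0.179 + 103.6×0.253 = 171.34 g/s.
All sucrose reports to N, so N = 171.34/0.794 = 215.8 g/s.
Total feed = 914.4 g/s; overhead = 914.4 − 215.8 = 698.6 g/s.

698.6 g/s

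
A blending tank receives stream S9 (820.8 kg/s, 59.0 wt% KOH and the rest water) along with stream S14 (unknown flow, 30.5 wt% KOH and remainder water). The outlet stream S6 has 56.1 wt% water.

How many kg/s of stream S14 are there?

924.9 kg/s

Let S14 be the unknown flow. Total out = 820.8 + S14.
water balance: 336.53 + 0.695·S14 = 0.561·(820.8 + S14)
(0.695 − 0.561)·S14 = 0.561×820.8 − 336.53 = 123.94
S14 = 123.94 / 0.134 = 924.93 kg/s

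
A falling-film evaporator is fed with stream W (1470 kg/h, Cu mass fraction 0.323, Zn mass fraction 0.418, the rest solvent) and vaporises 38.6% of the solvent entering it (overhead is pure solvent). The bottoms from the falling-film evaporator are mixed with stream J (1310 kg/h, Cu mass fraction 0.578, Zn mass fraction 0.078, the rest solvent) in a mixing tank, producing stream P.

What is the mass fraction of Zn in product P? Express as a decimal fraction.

0.272

Vapour removed = 0.386×0.259×1470 = 146.96 kg/h; concentrate = 1323 kg/h.
Zn reaching the mixer = 614.46 (from concentrate) + 1310×0.078 = 716.64 kg/h.
Product flow = 1323 + 1310 = 2633 kg/h; Zn fraction = 0.272.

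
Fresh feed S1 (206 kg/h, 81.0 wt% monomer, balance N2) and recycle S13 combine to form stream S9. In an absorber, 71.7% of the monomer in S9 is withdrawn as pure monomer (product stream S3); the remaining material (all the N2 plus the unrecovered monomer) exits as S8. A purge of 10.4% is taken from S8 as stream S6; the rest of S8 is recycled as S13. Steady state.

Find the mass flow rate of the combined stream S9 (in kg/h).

599.9 kg/h

N2 enters only via S1 and leaves only via the purge: 206×0.190 = 0.104×(N2 in S8), and the absorber passes all N2, so N2 in S9 = N2 in S8 = 376.35 kg/h.
monomer in S9: m_A = 206×0.810 + (1−0.104)·(1−0.717)·m_A, so m_A = 166.86/0.7464 = 223.54 kg/h.
S9 = 223.54 + 376.35 = 599.89 kg/h.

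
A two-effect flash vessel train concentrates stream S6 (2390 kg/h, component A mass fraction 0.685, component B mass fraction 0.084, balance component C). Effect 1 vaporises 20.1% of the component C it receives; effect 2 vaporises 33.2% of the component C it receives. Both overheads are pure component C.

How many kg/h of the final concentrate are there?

2133 kg/h

component C in feed = 2390×0.231 = 552.09 kg/h.
After stage 1: component C left = (1−0.201)×552.09 = 441.12; stream total = 2279 kg/h.
After stage 2: component C left = (1−0.332)×441.12 = 294.67; final concentrate = 2132.6 kg/h.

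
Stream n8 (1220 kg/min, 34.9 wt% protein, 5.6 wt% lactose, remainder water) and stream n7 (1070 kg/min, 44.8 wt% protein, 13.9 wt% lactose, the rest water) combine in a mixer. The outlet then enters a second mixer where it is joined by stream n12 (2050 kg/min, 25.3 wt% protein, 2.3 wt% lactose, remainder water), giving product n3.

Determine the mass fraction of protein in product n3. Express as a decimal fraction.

Overall, product flow = 4340 kg/min.
protein in = 1220×0.349 + 1070×0.448 + 2050×0.253 = 1423.8 kg/min.
protein fraction in n3 = 0.328.

0.328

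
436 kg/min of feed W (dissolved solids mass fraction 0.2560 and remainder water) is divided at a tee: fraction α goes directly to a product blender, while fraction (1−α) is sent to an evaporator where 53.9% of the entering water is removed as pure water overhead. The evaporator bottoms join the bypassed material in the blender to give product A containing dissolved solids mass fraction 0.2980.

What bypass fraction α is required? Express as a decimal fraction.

0.649

All 436×0.256 = 111.62 kg/min of dissolved solids reaches A, so A = 111.62/0.298 = 374.55 kg/min and vapour = 61.45 kg/min.
The evaporator receives (1−α)·436 of feed at 0.744 water and removes 0.539 of that water:
0.539×0.744×(1−α)×436 = 61.45
(1−α) = 61.45/174.84 = 0.3515;  α = 0.6485.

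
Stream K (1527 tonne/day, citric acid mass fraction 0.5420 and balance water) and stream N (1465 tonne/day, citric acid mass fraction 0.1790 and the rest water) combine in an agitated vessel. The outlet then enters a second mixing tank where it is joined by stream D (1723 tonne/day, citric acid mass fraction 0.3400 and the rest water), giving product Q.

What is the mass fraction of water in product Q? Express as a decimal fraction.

0.6446

Overall, product flow = 4715 tonne/day.
water in = 1527×0.458 + 1465×0.821 + 1723×0.660 = 3039.3 tonne/day.
water fraction in Q = 0.6446.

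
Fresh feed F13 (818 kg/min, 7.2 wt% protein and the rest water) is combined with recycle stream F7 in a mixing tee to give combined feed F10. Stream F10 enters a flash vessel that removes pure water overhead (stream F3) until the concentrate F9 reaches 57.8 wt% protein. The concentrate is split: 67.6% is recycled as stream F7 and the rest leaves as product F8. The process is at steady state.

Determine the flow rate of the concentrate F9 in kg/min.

Overall protein balance (none leaves overhead): protein in fresh feed = protein in product, i.e. 818×0.072 = (1−0.676)·F9·0.578.
F9 = 58.896/(0.578×0.324) = 314.49 kg/min.

314.5 kg/min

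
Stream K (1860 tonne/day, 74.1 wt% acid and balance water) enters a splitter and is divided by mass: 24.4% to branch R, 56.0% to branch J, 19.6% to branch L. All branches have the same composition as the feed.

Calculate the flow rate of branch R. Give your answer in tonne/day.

453.8 tonne/day

Branch R flow = 0.244×1860 = 453.84 tonne/day.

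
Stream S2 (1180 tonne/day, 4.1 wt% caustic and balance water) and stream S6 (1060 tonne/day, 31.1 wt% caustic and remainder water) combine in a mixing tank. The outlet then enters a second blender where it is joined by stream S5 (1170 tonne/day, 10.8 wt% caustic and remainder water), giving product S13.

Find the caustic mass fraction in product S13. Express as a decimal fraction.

0.148

Overall, product flow = 3410 tonne/day.
caustic in = 1180×0.041 + 1060×0.311 + 1170×0.108 = 504.4 tonne/day.
caustic fraction in S13 = 0.148.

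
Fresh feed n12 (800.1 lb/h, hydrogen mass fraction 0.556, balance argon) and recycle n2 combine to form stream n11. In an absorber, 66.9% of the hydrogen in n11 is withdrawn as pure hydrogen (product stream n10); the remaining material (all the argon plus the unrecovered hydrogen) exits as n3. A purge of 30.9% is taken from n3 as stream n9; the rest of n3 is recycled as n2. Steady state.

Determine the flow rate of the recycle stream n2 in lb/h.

argon enters only via n12 and leaves only via the purge: 800.1×0.444 = 0.309×(argon in n3), and the absorber passes all argon, so argon in n11 = argon in n3 = 1149.7 lb/h.
hydrogen in n11: m_A = 800.1×0.556 + (1−0.309)·(1−0.669)·m_A, so m_A = 444.86/0.7713 = 576.78 lb/h.
n3 = (1−0.669)×576.78 + 1149.7 = 1340.6 lb/h.
Recycle n2 = (1−0.309)×1340.6 = 926.33 lb/h.

926.3 lb/h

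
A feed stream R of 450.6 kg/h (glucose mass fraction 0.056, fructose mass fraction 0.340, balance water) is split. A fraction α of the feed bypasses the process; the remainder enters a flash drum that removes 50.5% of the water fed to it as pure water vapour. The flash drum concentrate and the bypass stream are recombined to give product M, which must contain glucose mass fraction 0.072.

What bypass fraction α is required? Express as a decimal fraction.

All 450.6×0.056 = 25.234 kg/h of glucose reaches M, so M = 25.234/0.072 = 350.47 kg/h and vapour = 100.13 kg/h.
The evaporator receives (1−α)·450.6 of feed at 0.604 water and removes 0.505 of that water:
0.505×0.604×(1−α)×450.6 = 100.13
(1−α) = 100.13/137.44 = 0.7285;  α = 0.2715.

0.271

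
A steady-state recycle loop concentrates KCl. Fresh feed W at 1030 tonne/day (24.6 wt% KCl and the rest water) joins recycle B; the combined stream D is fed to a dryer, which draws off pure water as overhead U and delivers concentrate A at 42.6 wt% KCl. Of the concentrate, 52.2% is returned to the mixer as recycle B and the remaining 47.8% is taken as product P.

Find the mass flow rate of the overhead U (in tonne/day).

Overall KCl balance (none leaves overhead): KCl in fresh feed = KCl in product, i.e. 1030×0.246 = (1−0.522)·A·0.426.
A = 253.38/(0.426×0.478) = 1244.3 tonne/day.
Recycle B = 0.522×1244.3 = 649.54 tonne/day.
Combined feed D = 1030 + 649.54 = 1679.5 tonne/day.
Overhead U = D − A = 1679.5 − 1244.3 = 435.21 tonne/day.

435.2 tonne/day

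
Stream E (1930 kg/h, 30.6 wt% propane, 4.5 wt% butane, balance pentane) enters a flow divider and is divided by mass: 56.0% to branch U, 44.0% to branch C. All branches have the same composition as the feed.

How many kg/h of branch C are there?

Branch C flow = 0.440×1930 = 849.2 kg/h.

849.2 kg/h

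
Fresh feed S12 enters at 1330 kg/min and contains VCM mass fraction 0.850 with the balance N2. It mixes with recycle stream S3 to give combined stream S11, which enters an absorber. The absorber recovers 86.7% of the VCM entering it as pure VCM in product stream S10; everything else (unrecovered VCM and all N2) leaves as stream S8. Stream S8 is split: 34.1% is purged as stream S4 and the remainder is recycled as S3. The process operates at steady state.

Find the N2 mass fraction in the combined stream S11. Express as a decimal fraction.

0.321

N2 enters only via S12 and leaves only via the purge: 1330×0.150 = 0.341×(N2 in S8), and the absorber passes all N2, so N2 in S11 = N2 in S8 = 585.04 kg/min.
VCM in S11: m_A = 1330×0.850 + (1−0.341)·(1−0.867)·m_A, so m_A = 1130.5/0.9124 = 1239.1 kg/min.
S11 = 1239.1 + 585.04 = 1824.1 kg/min.
N2 fraction in S11 = 585.04/1824.1 = 0.321.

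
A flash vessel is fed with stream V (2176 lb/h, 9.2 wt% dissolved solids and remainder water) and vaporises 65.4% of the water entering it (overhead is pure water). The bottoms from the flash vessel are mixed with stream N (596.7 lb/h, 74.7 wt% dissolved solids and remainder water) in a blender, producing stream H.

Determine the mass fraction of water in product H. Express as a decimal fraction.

Vapour removed = 0.654×0.908×2176 = 1292.2 lb/h; concentrate = 883.82 lb/h.
water reaching the mixer = 683.63 (from concentrate) + 596.7×0.253 = 834.59 lb/h.
Product flow = 883.82 + 596.7 = 1480.5 lb/h; water fraction = 0.564.

0.564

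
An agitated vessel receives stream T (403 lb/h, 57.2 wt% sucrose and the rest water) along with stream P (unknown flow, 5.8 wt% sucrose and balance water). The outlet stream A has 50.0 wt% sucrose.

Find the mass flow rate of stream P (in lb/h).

65.65 lb/h

Let P be the unknown flow. Total out = 403 + P.
sucrose balance: 230.52 + 0.058·P = 0.500·(403 + P)
(0.058 − 0.500)·P = 0.500×403 − 230.52 = -29.016
P = -29.016 / -0.442 = 65.647 lb/h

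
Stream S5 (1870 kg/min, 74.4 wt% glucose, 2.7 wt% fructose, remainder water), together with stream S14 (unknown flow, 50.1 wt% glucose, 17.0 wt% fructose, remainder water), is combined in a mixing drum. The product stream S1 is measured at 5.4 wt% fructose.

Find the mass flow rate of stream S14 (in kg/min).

435.3 kg/min

Let S14 be the unknown flow. Total out = 1870 + S14.
fructose balance: 50.49 + 0.170·S14 = 0.054·(1870 + S14)
(0.170 − 0.054)·S14 = 0.054×1870 − 50.49 = 50.49
S14 = 50.49 / 0.116 = 435.26 kg/min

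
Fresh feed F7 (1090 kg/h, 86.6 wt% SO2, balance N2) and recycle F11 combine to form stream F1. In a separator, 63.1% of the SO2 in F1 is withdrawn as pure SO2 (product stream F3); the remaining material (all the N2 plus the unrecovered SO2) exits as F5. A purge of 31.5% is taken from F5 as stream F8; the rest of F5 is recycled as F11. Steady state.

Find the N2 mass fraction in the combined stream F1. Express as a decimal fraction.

0.269

N2 enters only via F7 and leaves only via the purge: 1090×0.134 = 0.315×(N2 in F5), and the separator passes all N2, so N2 in F1 = N2 in F5 = 463.68 kg/h.
SO2 in F1: m_A = 1090×0.866 + (1−0.315)·(1−0.631)·m_A, so m_A = 943.94/0.7472 = 1263.2 kg/h.
F1 = 1263.2 + 463.68 = 1726.9 kg/h.
N2 fraction in F1 = 463.68/1726.9 = 0.269.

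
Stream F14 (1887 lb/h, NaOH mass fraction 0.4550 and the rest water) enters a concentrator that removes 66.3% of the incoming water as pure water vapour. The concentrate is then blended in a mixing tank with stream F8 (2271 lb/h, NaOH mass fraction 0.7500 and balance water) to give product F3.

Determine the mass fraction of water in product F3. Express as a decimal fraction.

Vapour removed = 0.663×0.545×1887 = 681.84 lb/h; concentrate = 1205.2 lb/h.
water reaching the mixer = 346.58 (from concentrate) + 2271×0.250 = 914.33 lb/h.
Product flow = 1205.2 + 2271 = 3476.2 lb/h; water fraction = 0.2630.

0.2630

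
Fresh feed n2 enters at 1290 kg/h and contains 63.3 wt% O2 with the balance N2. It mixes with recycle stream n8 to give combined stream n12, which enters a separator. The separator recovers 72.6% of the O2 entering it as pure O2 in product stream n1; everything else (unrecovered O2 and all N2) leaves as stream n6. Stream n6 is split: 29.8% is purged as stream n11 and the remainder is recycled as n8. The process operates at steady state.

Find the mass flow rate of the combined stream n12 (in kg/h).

2600 kg/h

N2 enters only via n2 and leaves only via the purge: 1290×0.367 = 0.298×(N2 in n6), and the separator passes all N2, so N2 in n12 = N2 in n6 = 1588.7 kg/h.
O2 in n12: m_A = 1290×0.633 + (1−0.298)·(1−0.726)·m_A, so m_A = 816.57/0.8077 = 1011 kg/h.
n12 = 1011 + 1588.7 = 2599.7 kg/h.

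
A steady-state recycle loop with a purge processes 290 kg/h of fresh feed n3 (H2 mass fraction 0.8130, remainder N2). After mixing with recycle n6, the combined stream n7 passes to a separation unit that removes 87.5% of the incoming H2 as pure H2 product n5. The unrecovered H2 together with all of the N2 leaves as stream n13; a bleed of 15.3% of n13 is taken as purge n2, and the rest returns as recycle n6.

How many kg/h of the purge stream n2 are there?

59.27 kg/h

N2 enters only via n3 and leaves only via the purge: 290×0.187 = 0.153×(N2 in n13), and the separation unit passes all N2, so N2 in n7 = N2 in n13 = 354.44 kg/h.
H2 in n7: m_A = 290×0.813 + (1−0.153)·(1−0.875)·m_A, so m_A = 235.77/0.8941 = 263.69 kg/h.
n13 = (1−0.875)×263.69 + 354.44 = 387.41 kg/h.
Purge n2 = 0.153×387.41 = 59.273 kg/h.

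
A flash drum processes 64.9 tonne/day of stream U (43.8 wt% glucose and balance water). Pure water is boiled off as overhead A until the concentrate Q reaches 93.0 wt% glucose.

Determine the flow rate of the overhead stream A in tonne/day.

glucose is conserved: 64.9×0.438 = 28.426 tonne/day all reports to the concentrate.
Concentrate = 28.426/(target fraction) = 30.566 tonne/day.
Overhead = 64.9 − 30.566 = 34.334 tonne/day.

34.33 tonne/day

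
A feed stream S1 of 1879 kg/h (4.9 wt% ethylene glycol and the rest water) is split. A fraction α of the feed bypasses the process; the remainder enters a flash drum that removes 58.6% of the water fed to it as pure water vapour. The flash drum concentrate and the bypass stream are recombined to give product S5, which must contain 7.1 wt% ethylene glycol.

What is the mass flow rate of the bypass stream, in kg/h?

All 1879×0.049 = 92.071 kg/h of ethylene glycol reaches S5, so S5 = 92.071/0.071 = 1296.8 kg/h and vapour = 582.23 kg/h.
The evaporator receives (1−α)·1879 of feed at 0.951 water and removes 0.586 of that water:
0.586×0.951×(1−α)×1879 = 582.23
(1−α) = 582.23/1047.1 = 0.5560;  α = 0.4440.
Bypass flow = 0.4440×1879 = 834.25 kg/h.

834.2 kg/h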